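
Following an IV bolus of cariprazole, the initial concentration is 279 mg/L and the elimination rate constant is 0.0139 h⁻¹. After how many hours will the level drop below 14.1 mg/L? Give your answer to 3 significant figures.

C(t) = C₀ e^(−kt)  ⇒  t = ln(C₀/C) / k
t = ln(279/14.1) / 0.01390 = 2.985 / 0.01390 ≈ 215 hours

215 hours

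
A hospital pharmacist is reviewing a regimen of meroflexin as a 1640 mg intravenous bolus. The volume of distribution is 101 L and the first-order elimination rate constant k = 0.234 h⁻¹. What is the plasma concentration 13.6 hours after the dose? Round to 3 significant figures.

0.674 µg/mL

C₀ = dose / V = 1640 / 101 = 16.24 µg/mL
C(t) = C₀ e^(−kt) = 16.24 × e^(−0.2340 × 13.6) = 16.24 × e^(−3.182) = 16.24 × 0.04149 ≈ 0.674 µg/mL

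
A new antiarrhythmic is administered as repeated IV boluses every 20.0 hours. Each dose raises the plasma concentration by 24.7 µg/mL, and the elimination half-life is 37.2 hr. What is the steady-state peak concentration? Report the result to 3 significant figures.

k = ln 2 / 37.2 = 0.01863 hr⁻¹
Fraction remaining after one interval: e^(−kτ) = e^(−0.01863 × 20.0) = 0.6889
R = 1 / (1 − 0.6889) = 3.214
Css,max = 24.7 × 3.214 ≈ 79.4 µg/mL

79.4 µg/mL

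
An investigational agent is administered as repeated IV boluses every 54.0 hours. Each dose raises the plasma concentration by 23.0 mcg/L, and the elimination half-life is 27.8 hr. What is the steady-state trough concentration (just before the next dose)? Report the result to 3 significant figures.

8.09 mcg/L

k = ln 2 / 27.8 = 0.02493 hr⁻¹
Fraction remaining after one interval: e^(−kτ) = e^(−0.02493 × 54.0) = 0.2602
R = 1 / (1 − 0.2602) = 1.352
Css,max = 23.0 × 1.352 = 31.09 mcg/L
Css,min = Css,max × e^(−kτ) = 31.09 × 0.2602 ≈ 8.09 mcg/L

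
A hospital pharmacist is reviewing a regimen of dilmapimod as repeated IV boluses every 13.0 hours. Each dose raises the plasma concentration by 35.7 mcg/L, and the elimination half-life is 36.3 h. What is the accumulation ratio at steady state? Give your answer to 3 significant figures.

4.55

k = ln 2 / 36.3 = 0.01909 h⁻¹
Fraction remaining after one interval: e^(−kτ) = e^(−0.01909 × 13.0) = 0.7802
R = 1 / (1 − 0.7802) = 1 / 0.2198 ≈ 4.55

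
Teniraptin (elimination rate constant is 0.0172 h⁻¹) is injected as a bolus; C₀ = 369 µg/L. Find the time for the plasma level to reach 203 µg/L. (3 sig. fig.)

34.7 hours

C(t) = C₀ e^(−kt)  ⇒  t = ln(C₀/C) / k
t = ln(369/203) / 0.01720 = 0.5976 / 0.01720 ≈ 34.7 hours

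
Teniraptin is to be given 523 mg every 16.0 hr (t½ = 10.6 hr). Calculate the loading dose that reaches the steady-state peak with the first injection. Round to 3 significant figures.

k = ln 2 / 10.6 = 0.06539 hr⁻¹
Accumulation ratio R = 1 / (1 − e^(−kτ)) = 1 / (1 − e^(−0.06539×16.0)) = 1 / (1 − 0.3512) = 1.541
Loading dose = maintenance dose × R = 523 × 1.541 ≈ 806 mg

806 mg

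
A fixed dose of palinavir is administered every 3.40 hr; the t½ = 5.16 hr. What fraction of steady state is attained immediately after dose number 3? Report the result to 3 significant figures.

k = ln 2 / 5.16 = 0.1343 hr⁻¹
f_n = 1 − e^(−nkτ) = 1 − e^(−3 × 0.1343 × 3.40) = 1 − e^(−1.370) = 1 − 0.2541 ≈ 0.746

0.746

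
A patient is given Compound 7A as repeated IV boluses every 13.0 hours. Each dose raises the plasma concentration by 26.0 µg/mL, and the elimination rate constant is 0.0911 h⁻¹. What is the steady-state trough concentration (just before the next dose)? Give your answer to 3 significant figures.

11.5 µg/mL

Fraction remaining after one interval: e^(−kτ) = e^(−0.09110 × 13.0) = 0.3060
R = 1 / (1 − 0.3060) = 1.441
Css,max = 26.0 × 1.441 = 37.46 µg/mL
Css,min = Css,max × e^(−kτ) = 37.46 × 0.3060 ≈ 11.5 µg/mL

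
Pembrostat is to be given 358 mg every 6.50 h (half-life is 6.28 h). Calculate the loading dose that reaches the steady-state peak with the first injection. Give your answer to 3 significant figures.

699 mg

k = ln 2 / 6.28 = 0.1104 h⁻¹
Accumulation ratio R = 1 / (1 − e^(−kτ)) = 1 / (1 − e^(−0.1104×6.50)) = 1 / (1 − 0.4880) = 1.953
Loading dose = maintenance dose × R = 358 × 1.953 ≈ 699 mg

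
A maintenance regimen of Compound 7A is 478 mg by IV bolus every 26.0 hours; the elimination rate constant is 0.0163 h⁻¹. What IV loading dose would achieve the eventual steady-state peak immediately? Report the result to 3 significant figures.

1380 mg

Accumulation ratio R = 1 / (1 − e^(−kτ)) = 1 / (1 − e^(−0.01630×26.0)) = 1 / (1 − 0.6546) = 2.895
Loading dose = maintenance dose × R = 478 × 2.895 ≈ 1380 mg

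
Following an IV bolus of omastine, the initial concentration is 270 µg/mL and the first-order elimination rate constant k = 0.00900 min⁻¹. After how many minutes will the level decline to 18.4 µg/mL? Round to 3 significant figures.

C(t) = C₀ e^(−kt)  ⇒  t = ln(C₀/C) / k
t = ln(270/18.4) / 0.009000 = 2.686 / 0.009000 ≈ 298 minutes

298 minutes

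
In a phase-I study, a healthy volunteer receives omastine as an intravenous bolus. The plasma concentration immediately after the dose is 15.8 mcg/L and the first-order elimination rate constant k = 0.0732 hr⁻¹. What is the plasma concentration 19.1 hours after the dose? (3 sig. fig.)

C(t) = C₀ e^(−kt) = 15.8 × e^(−0.07320 × 19.1) = 15.8 × e^(−1.398) = 15.8 × 0.2471 ≈ 3.90 mcg/L

3.90 mcg/L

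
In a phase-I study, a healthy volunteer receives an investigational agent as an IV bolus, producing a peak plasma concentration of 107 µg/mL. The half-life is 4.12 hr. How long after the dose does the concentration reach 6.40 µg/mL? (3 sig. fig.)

16.7 hours

k = ln 2 / 4.12 = 0.1682 hr⁻¹
C(t) = C₀ e^(−kt)  ⇒  t = ln(C₀/C) / k
t = ln(107/6.40) / 0.1682 = 2.817 / 0.1682 ≈ 16.7 hours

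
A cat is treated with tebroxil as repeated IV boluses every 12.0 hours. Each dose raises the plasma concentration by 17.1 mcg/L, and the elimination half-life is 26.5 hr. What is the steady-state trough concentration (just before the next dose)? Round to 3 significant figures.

46.4 mcg/L

k = ln 2 / 26.5 = 0.02616 hr⁻¹
Fraction remaining after one interval: e^(−kτ) = e^(−0.02616 × 12.0) = 0.7306
R = 1 / (1 − 0.7306) = 3.712
Css,max = 17.1 × 3.712 = 63.48 mcg/L
Css,min = Css,max × e^(−kτ) = 63.48 × 0.7306 ≈ 46.4 mcg/L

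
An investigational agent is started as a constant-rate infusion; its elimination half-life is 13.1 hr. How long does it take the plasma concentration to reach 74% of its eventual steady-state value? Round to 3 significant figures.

k = ln 2 / 13.1 = 0.05291 hr⁻¹
f = 1 − e^(−kt)  ⇒  t = −ln(1 − f) / k
t = −ln(1 − 0.74) / 0.05291 = 1.347 / 0.05291 ≈ 25.5 hours

25.5 hours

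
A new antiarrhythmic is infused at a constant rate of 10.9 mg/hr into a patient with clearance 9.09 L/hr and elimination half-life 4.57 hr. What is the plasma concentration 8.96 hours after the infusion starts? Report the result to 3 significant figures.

Css = rate / CL = 10.9 / 9.09 = 1.199 mg/L
k = ln 2 / 4.57 = 0.1517 hr⁻¹
C(t) = Css (1 − e^(−kt)) = 1.199 × (1 − e^(−1.359)) = 1.199 × 0.7431 ≈ 0.891 mg/L

0.891 mg/L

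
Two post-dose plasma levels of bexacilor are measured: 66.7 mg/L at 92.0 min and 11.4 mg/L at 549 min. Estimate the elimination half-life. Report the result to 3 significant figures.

k = ln(C₁/C₂) / (t₂ − t₁) = ln(66.7/11.4) / (549 − 92.0)
  = 1.767 / 457.0 = 0.003866 min⁻¹
t½ = ln 2 / k = ln 2 / 0.003866 ≈ 179 minutes

179 minutes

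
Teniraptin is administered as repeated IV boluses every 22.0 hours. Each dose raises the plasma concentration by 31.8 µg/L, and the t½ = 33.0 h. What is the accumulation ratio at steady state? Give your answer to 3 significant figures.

2.70

k = ln 2 / 33.0 = 0.02100 h⁻¹
Fraction remaining after one interval: e^(−kτ) = e^(−0.02100 × 22.0) = 0.6300
R = 1 / (1 − 0.6300) = 1 / 0.3700 ≈ 2.70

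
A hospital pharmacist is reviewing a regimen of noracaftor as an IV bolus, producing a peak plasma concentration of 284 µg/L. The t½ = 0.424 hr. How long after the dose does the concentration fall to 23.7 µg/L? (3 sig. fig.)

k = ln 2 / 0.424 = 1.635 hr⁻¹
C(t) = C₀ e^(−kt)  ⇒  t = ln(C₀/C) / k
t = ln(284/23.7) / 1.635 = 2.483 / 1.635 ≈ 1.52 hours

1.52 hours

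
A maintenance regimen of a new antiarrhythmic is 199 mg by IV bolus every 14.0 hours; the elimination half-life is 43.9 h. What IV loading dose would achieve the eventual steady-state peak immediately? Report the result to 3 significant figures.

k = ln 2 / 43.9 = 0.01579 h⁻¹
Accumulation ratio R = 1 / (1 − e^(−kτ)) = 1 / (1 − e^(−0.01579×14.0)) = 1 / (1 − 0.8017) = 5.042
Loading dose = maintenance dose × R = 199 × 5.042 ≈ 1000 mg

1000 mg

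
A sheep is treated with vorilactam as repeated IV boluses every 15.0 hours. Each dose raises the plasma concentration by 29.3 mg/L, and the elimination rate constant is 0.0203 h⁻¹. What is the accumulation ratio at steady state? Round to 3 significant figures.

3.81

Fraction remaining after one interval: e^(−kτ) = e^(−0.02030 × 15.0) = 0.7375
R = 1 / (1 − 0.7375) = 1 / 0.2625 ≈ 3.81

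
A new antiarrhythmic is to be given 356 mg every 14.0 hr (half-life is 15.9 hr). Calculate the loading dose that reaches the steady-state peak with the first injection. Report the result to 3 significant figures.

779 mg

k = ln 2 / 15.9 = 0.04359 hr⁻¹
Accumulation ratio R = 1 / (1 − e^(−kτ)) = 1 / (1 − e^(−0.04359×14.0)) = 1 / (1 − 0.5432) = 2.189
Loading dose = maintenance dose × R = 356 × 2.189 ≈ 779 mg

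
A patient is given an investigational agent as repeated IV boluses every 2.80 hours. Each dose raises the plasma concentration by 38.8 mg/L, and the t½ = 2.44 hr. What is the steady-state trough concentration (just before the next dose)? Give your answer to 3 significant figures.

k = ln 2 / 2.44 = 0.2841 hr⁻¹
Fraction remaining after one interval: e^(−kτ) = e^(−0.2841 × 2.80) = 0.4514
R = 1 / (1 − 0.4514) = 1.823
Css,max = 38.8 × 1.823 = 70.72 mg/L
Css,min = Css,max × e^(−kτ) = 70.72 × 0.4514 ≈ 31.9 mg/L

31.9 mg/L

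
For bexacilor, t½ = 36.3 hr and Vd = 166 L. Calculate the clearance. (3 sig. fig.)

3.17 L/hr

k = ln 2 / t½ = ln 2 / 36.3 = 0.01909 hr⁻¹
CL = k · V = 0.01909 × 166 ≈ 3.17 L/hr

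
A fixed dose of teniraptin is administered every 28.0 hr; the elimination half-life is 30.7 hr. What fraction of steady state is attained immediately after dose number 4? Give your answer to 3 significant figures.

0.920

k = ln 2 / 30.7 = 0.02258 hr⁻¹
f_n = 1 − e^(−nkτ) = 1 − e^(−4 × 0.02258 × 28.0) = 1 − e^(−2.529) = 1 − 0.07976 ≈ 0.920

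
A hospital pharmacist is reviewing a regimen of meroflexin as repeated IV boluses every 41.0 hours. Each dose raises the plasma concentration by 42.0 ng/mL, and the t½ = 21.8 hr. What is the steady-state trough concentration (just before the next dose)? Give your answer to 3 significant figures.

15.7 ng/mL

k = ln 2 / 21.8 = 0.03180 hr⁻¹
Fraction remaining after one interval: e^(−kτ) = e^(−0.03180 × 41.0) = 0.2715
R = 1 / (1 − 0.2715) = 1.373
Css,max = 42.0 × 1.373 = 57.66 ng/mL
Css,min = Css,max × e^(−kτ) = 57.66 × 0.2715 ≈ 15.7 ng/mL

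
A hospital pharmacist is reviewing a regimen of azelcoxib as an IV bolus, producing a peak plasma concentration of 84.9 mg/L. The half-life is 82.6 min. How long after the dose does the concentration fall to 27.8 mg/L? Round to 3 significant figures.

k = ln 2 / 82.6 = 0.008392 min⁻¹
C(t) = C₀ e^(−kt)  ⇒  t = ln(C₀/C) / k
t = ln(84.9/27.8) / 0.008392 = 1.116 / 0.008392 ≈ 133 minutes

133 minutes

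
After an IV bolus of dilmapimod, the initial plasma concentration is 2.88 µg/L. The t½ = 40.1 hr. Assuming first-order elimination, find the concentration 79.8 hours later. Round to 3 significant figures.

k = ln 2 / 40.1 = 0.01729 hr⁻¹
C(t) = C₀ e^(−kt) = 2.88 × e^(−0.01729 × 79.8) = 2.88 × e^(−1.379) = 2.88 × 0.2517 ≈ 0.725 µg/L

0.725 µg/L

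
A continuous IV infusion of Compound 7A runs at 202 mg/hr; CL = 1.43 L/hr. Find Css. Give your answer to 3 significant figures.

Css = infusion rate / CL = 202 / 1.43 ≈ 141 µg/mL

141 µg/mL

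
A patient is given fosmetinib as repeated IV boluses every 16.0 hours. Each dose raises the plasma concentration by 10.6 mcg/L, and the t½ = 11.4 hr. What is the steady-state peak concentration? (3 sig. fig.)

k = ln 2 / 11.4 = 0.06080 hr⁻¹
Fraction remaining after one interval: e^(−kτ) = e^(−0.06080 × 16.0) = 0.3780
R = 1 / (1 − 0.3780) = 1.608
Css,max = 10.6 × 1.608 ≈ 17.0 mcg/L

17.0 mcg/L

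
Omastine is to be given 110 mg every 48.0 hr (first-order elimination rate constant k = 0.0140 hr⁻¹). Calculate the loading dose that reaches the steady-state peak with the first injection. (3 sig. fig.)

225 mg

Accumulation ratio R = 1 / (1 − e^(−kτ)) = 1 / (1 − e^(−0.01400×48.0)) = 1 / (1 − 0.5107) = 2.044
Loading dose = maintenance dose × R = 110 × 2.044 ≈ 225 mg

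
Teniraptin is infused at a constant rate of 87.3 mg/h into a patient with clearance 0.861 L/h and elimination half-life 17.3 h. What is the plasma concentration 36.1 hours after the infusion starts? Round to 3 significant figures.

Css = rate / CL = 87.3 / 0.861 = 101.4 mg/L
k = ln 2 / 17.3 = 0.04007 h⁻¹
C(t) = Css (1 − e^(−kt)) = 101.4 × (1 − e^(−1.446)) = 101.4 × 0.7646 ≈ 77.5 mg/L

77.5 mg/L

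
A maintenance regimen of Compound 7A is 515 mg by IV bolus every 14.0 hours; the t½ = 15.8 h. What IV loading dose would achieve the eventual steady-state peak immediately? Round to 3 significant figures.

k = ln 2 / 15.8 = 0.04387 h⁻¹
Accumulation ratio R = 1 / (1 − e^(−kτ)) = 1 / (1 − e^(−0.04387×14.0)) = 1 / (1 − 0.5411) = 2.179
Loading dose = maintenance dose × R = 515 × 2.179 ≈ 1120 mg

1120 mg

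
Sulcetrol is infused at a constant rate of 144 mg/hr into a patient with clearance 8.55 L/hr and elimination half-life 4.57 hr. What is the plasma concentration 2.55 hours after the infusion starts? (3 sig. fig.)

Css = rate / CL = 144 / 8.55 = 16.84 mg/L
k = ln 2 / 4.57 = 0.1517 hr⁻¹
C(t) = Css (1 − e^(−kt)) = 16.84 × (1 − e^(−0.3868)) = 16.84 × 0.3208 ≈ 5.40 mg/L

5.40 mg/L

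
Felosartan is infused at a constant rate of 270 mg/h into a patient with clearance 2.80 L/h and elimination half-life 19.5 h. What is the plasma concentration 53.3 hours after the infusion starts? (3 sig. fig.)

81.9 µg/mL

Css = rate / CL = 270 / 2.80 = 96.43 µg/mL
k = ln 2 / 19.5 = 0.03555 h⁻¹
C(t) = Css (1 − e^(−kt)) = 96.43 × (1 − e^(−1.895)) = 96.43 × 0.8496 ≈ 81.9 µg/mL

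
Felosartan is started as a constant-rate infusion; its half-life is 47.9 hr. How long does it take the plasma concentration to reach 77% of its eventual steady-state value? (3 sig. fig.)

102 hours

k = ln 2 / 47.9 = 0.01447 hr⁻¹
f = 1 − e^(−kt)  ⇒  t = −ln(1 − f) / k
t = −ln(1 − 0.77) / 0.01447 = 1.470 / 0.01447 ≈ 102 hours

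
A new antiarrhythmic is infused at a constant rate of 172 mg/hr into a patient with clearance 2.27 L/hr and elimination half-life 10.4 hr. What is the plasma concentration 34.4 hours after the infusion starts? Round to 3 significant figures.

Css = rate / CL = 172 / 2.27 = 75.77 µg/mL
k = ln 2 / 10.4 = 0.06665 hr⁻¹
C(t) = Css (1 − e^(−kt)) = 75.77 × (1 − e^(−2.293)) = 75.77 × 0.8990 ≈ 68.1 µg/mL

68.1 µg/mL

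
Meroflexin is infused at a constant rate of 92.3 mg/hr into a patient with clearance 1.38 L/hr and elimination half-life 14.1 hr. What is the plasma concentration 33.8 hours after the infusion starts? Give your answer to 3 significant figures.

54.2 µg/mL

Css = rate / CL = 92.3 / 1.38 = 66.88 µg/mL
k = ln 2 / 14.1 = 0.04916 hr⁻¹
C(t) = Css (1 − e^(−kt)) = 66.88 × (1 − e^(−1.662)) = 66.88 × 0.8102 ≈ 54.2 µg/mL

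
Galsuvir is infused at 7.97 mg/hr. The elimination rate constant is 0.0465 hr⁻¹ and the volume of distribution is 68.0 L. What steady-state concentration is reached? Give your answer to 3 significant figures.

CL = k · V = 0.0465 × 68.0 = 3.162 L/hr
Css = rate / CL = 7.97 / 3.162 ≈ 2.52 mg/L

2.52 mg/L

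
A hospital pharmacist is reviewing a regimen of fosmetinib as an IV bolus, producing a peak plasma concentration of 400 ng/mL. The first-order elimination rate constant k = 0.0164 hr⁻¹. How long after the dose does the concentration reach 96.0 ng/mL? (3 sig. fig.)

C(t) = C₀ e^(−kt)  ⇒  t = ln(C₀/C) / k
t = ln(400/96.0) / 0.01640 = 1.427 / 0.01640 ≈ 87.0 hours

87.0 hours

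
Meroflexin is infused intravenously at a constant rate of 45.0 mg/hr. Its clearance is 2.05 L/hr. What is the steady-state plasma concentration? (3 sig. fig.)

Css = infusion rate / CL = 45.0 / 2.05 ≈ 22.0 mg/L

22.0 mg/L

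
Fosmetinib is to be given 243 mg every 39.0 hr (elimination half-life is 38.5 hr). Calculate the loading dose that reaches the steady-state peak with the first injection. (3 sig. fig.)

482 mg

k = ln 2 / 38.5 = 0.01800 hr⁻¹
Accumulation ratio R = 1 / (1 − e^(−kτ)) = 1 / (1 − e^(−0.01800×39.0)) = 1 / (1 − 0.4955) = 1.982
Loading dose = maintenance dose × R = 243 × 1.982 ≈ 482 mg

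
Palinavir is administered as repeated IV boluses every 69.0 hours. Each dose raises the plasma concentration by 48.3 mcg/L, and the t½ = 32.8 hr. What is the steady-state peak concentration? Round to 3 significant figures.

62.9 mcg/L

k = ln 2 / 32.8 = 0.02113 hr⁻¹
Fraction remaining after one interval: e^(−kτ) = e^(−0.02113 × 69.0) = 0.2327
R = 1 / (1 − 0.2327) = 1.303
Css,max = 48.3 × 1.303 ≈ 62.9 mcg/L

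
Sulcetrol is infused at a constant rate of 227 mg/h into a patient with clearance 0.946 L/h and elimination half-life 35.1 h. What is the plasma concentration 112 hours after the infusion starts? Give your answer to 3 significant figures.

Css = rate / CL = 227 / 0.946 = 240.0 mg/L
k = ln 2 / 35.1 = 0.01975 h⁻¹
C(t) = Css (1 − e^(−kt)) = 240.0 × (1 − e^(−2.212)) = 240.0 × 0.8905 ≈ 214 mg/L

214 mg/L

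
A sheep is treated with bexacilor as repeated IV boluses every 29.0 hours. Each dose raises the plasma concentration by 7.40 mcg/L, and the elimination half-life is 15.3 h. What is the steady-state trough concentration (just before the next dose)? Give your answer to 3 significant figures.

2.72 mcg/L

k = ln 2 / 15.3 = 0.04530 h⁻¹
Fraction remaining after one interval: e^(−kτ) = e^(−0.04530 × 29.0) = 0.2688
R = 1 / (1 − 0.2688) = 1.368
Css,max = 7.40 × 1.368 = 10.12 mcg/L
Css,min = Css,max × e^(−kτ) = 10.12 × 0.2688 ≈ 2.72 mcg/L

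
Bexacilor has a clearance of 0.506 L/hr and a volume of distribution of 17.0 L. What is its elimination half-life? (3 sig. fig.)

23.3 hours

k = CL / V = 0.506 / 17.0 = 0.02976 hr⁻¹
t½ = ln 2 / k = ln 2 / 0.02976 ≈ 23.3 hours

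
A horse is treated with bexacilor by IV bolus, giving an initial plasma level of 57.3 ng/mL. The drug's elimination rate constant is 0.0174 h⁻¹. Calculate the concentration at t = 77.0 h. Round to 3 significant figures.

C(t) = C₀ e^(−kt) = 57.3 × e^(−0.01740 × 77.0) = 57.3 × e^(−1.340) = 57.3 × 0.2619 ≈ 15.0 ng/mL

15.0 ng/mL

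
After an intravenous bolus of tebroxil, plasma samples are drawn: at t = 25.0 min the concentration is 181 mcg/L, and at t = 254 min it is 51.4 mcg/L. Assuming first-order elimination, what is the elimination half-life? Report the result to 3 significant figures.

126 minutes

k = ln(C₁/C₂) / (t₂ − t₁) = ln(181/51.4) / (254 − 25.0)
  = 1.259 / 229.0 = 0.005497 min⁻¹
t½ = ln 2 / k = ln 2 / 0.005497 ≈ 126 minutes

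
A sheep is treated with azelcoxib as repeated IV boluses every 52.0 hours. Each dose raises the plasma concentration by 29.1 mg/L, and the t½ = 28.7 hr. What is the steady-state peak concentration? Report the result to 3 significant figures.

k = ln 2 / 28.7 = 0.02415 hr⁻¹
Fraction remaining after one interval: e^(−kτ) = e^(−0.02415 × 52.0) = 0.2848
R = 1 / (1 − 0.2848) = 1.398
Css,max = 29.1 × 1.398 ≈ 40.7 mg/L

40.7 mg/L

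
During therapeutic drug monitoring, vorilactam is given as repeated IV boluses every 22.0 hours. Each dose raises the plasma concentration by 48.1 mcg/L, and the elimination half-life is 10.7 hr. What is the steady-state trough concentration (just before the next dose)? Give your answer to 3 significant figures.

15.2 mcg/L

k = ln 2 / 10.7 = 0.06478 hr⁻¹
Fraction remaining after one interval: e^(−kτ) = e^(−0.06478 × 22.0) = 0.2405
R = 1 / (1 − 0.2405) = 1.317
Css,max = 48.1 × 1.317 = 63.33 mcg/L
Css,min = Css,max × e^(−kτ) = 63.33 × 0.2405 ≈ 15.2 mcg/L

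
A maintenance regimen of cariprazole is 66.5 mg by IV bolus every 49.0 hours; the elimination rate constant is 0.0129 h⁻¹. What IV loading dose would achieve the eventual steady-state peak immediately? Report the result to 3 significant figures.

142 mg

Accumulation ratio R = 1 / (1 − e^(−kτ)) = 1 / (1 − e^(−0.01290×49.0)) = 1 / (1 − 0.5315) = 2.134
Loading dose = maintenance dose × R = 66.5 × 2.134 ≈ 142 mg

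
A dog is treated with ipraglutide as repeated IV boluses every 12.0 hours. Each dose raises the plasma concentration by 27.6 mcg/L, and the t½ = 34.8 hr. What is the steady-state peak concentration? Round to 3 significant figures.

130 mcg/L

k = ln 2 / 34.8 = 0.01992 hr⁻¹
Fraction remaining after one interval: e^(−kτ) = e^(−0.01992 × 12.0) = 0.7874
R = 1 / (1 − 0.7874) = 4.704
Css,max = 27.6 × 4.704 ≈ 130 mcg/L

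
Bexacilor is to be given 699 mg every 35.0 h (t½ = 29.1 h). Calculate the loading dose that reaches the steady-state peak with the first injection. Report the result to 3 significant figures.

k = ln 2 / 29.1 = 0.02382 h⁻¹
Accumulation ratio R = 1 / (1 − e^(−kτ)) = 1 / (1 − e^(−0.02382×35.0)) = 1 / (1 − 0.4344) = 1.768
Loading dose = maintenance dose × R = 699 × 1.768 ≈ 1240 mg

1240 mg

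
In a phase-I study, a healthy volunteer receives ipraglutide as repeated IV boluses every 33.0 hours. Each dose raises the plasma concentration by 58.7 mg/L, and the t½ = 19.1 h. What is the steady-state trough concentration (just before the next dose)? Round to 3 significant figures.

25.4 mg/L

k = ln 2 / 19.1 = 0.03629 h⁻¹
Fraction remaining after one interval: e^(−kτ) = e^(−0.03629 × 33.0) = 0.3019
R = 1 / (1 − 0.3019) = 1.433
Css,max = 58.7 × 1.433 = 84.09 mg/L
Css,min = Css,max × e^(−kτ) = 84.09 × 0.3019 ≈ 25.4 mg/L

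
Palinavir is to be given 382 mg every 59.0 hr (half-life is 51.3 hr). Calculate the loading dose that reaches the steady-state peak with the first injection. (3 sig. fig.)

695 mg

k = ln 2 / 51.3 = 0.01351 hr⁻¹
Accumulation ratio R = 1 / (1 − e^(−kτ)) = 1 / (1 − e^(−0.01351×59.0)) = 1 / (1 − 0.4506) = 1.820
Loading dose = maintenance dose × R = 382 × 1.820 ≈ 695 mg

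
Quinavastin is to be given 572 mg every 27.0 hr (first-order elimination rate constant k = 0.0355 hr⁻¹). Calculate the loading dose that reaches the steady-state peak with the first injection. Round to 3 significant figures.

928 mg

Accumulation ratio R = 1 / (1 − e^(−kτ)) = 1 / (1 − e^(−0.03550×27.0)) = 1 / (1 − 0.3835) = 1.622
Loading dose = maintenance dose × R = 572 × 1.622 ≈ 928 mg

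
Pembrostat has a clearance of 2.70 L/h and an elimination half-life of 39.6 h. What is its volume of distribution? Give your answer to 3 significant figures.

154 L

k = ln 2 / t½ = ln 2 / 39.6 = 0.01750 h⁻¹
V = CL / k = 2.70 / 0.01750 ≈ 154 L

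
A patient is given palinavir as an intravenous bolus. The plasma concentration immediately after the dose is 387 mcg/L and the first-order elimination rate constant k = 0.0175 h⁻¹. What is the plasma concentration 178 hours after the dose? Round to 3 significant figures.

17.2 mcg/L

C(t) = C₀ e^(−kt) = 387 × e^(−0.01750 × 178) = 387 × e^(−3.115) = 387 × 0.04438 ≈ 17.2 mcg/L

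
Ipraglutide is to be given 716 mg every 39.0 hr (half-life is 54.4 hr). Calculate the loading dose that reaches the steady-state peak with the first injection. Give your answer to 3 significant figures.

k = ln 2 / 54.4 = 0.01274 hr⁻¹
Accumulation ratio R = 1 / (1 − e^(−kτ)) = 1 / (1 − e^(−0.01274×39.0)) = 1 / (1 − 0.6084) = 2.554
Loading dose = maintenance dose × R = 716 × 2.554 ≈ 1830 mg

1830 mg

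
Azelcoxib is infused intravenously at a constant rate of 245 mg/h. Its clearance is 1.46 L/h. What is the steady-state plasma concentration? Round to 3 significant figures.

168 mg/L

Css = infusion rate / CL = 245 / 1.46 ≈ 168 mg/L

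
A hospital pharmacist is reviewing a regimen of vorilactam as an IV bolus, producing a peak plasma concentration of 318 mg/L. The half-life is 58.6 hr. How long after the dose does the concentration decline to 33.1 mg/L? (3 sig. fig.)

k = ln 2 / 58.6 = 0.01183 hr⁻¹
C(t) = C₀ e^(−kt)  ⇒  t = ln(C₀/C) / k
t = ln(318/33.1) / 0.01183 = 2.263 / 0.01183 ≈ 191 hours

191 hours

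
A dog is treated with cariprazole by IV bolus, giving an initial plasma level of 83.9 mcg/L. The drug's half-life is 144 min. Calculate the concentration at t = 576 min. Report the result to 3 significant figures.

5.24 mcg/L

k = ln 2 / 144 = 0.004814 min⁻¹
576 min is 4.000 half-lives, so C = 83.9 × (1/2)^4.000 = 83.9 × 0.06250 ≈ 5.24 mcg/L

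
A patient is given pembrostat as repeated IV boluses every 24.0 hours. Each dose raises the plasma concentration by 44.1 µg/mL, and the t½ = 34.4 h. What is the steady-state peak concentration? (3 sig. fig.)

115 µg/mL

k = ln 2 / 34.4 = 0.02015 h⁻¹
Fraction remaining after one interval: e^(−kτ) = e^(−0.02015 × 24.0) = 0.6166
R = 1 / (1 − 0.6166) = 2.608
Css,max = 44.1 × 2.608 ≈ 115 µg/mL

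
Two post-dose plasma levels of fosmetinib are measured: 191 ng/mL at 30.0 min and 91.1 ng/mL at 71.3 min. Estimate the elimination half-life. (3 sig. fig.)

38.7 minutes

k = ln(C₁/C₂) / (t₂ − t₁) = ln(191/91.1) / (71.3 − 30.0)
  = 0.7403 / 41.30 = 0.01793 min⁻¹
t½ = ln 2 / k = ln 2 / 0.01793 ≈ 38.7 minutes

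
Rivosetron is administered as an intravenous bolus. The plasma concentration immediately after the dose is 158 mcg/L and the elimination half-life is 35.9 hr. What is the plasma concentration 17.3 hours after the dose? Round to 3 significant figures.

k = ln 2 / 35.9 = 0.01931 hr⁻¹
17.3 hr is 0.4819 half-lives, so C = 158 × (1/2)^0.4819 = 158 × 0.7160 ≈ 113 mcg/L

113 mcg/L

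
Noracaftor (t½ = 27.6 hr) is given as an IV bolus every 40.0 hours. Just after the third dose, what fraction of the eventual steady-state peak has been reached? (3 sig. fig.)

k = ln 2 / 27.6 = 0.02511 hr⁻¹
f_n = 1 − e^(−nkτ) = 1 − e^(−3 × 0.02511 × 40.0) = 1 − e^(−3.014) = 1 − 0.04911 ≈ 0.951

0.951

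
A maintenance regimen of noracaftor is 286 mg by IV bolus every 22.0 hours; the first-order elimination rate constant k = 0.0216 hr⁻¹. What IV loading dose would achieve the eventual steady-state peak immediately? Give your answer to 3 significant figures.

756 mg

Accumulation ratio R = 1 / (1 − e^(−kτ)) = 1 / (1 − e^(−0.02160×22.0)) = 1 / (1 − 0.6218) = 2.644
Loading dose = maintenance dose × R = 286 × 2.644 ≈ 756 mg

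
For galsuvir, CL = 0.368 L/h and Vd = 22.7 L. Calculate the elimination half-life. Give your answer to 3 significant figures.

k = CL / V = 0.368 / 22.7 = 0.01621 h⁻¹
t½ = ln 2 / k = ln 2 / 0.01621 ≈ 42.8 hours

42.8 hours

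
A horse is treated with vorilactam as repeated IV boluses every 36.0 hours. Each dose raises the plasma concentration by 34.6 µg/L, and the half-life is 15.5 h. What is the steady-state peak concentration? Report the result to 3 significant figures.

k = ln 2 / 15.5 = 0.04472 h⁻¹
Fraction remaining after one interval: e^(−kτ) = e^(−0.04472 × 36.0) = 0.1999
R = 1 / (1 − 0.1999) = 1.250
Css,max = 34.6 × 1.250 ≈ 43.2 µg/L

43.2 µg/L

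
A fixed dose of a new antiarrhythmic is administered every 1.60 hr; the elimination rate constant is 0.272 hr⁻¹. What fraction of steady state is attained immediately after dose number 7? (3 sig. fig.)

f_n = 1 − e^(−nkτ) = 1 − e^(−7 × 0.2720 × 1.60) = 1 − e^(−3.046) = 1 − 0.04753 ≈ 0.952

0.952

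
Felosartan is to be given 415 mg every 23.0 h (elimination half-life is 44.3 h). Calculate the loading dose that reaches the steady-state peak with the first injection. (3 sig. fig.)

1370 mg

k = ln 2 / 44.3 = 0.01565 h⁻¹
Accumulation ratio R = 1 / (1 − e^(−kτ)) = 1 / (1 − e^(−0.01565×23.0)) = 1 / (1 − 0.6978) = 3.309
Loading dose = maintenance dose × R = 415 × 3.309 ≈ 1370 mg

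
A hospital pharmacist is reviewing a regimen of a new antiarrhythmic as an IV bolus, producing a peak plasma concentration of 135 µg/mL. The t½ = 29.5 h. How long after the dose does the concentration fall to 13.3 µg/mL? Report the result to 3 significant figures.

98.6 hours

k = ln 2 / 29.5 = 0.02350 h⁻¹
C(t) = C₀ e^(−kt)  ⇒  t = ln(C₀/C) / k
t = ln(135/13.3) / 0.02350 = 2.318 / 0.02350 ≈ 98.6 hours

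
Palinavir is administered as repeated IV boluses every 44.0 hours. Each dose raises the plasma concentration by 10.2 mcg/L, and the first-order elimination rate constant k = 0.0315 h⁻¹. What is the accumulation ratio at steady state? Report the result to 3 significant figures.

Fraction remaining after one interval: e^(−kτ) = e^(−0.03150 × 44.0) = 0.2501
R = 1 / (1 − 0.2501) = 1 / 0.7499 ≈ 1.33

1.33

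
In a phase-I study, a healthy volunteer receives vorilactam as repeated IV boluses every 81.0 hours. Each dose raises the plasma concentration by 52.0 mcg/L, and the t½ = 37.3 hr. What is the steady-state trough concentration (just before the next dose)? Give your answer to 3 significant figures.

k = ln 2 / 37.3 = 0.01858 hr⁻¹
Fraction remaining after one interval: e^(−kτ) = e^(−0.01858 × 81.0) = 0.2220
R = 1 / (1 − 0.2220) = 1.285
Css,max = 52.0 × 1.285 = 66.84 mcg/L
Css,min = Css,max × e^(−kτ) = 66.84 × 0.2220 ≈ 14.8 mcg/L

14.8 mcg/L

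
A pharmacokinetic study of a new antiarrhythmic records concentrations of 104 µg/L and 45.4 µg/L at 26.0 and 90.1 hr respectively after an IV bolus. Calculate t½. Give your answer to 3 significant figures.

53.6 hours

k = ln(C₁/C₂) / (t₂ − t₁) = ln(104/45.4) / (90.1 − 26.0)
  = 0.8289 / 64.10 = 0.01293 hr⁻¹
t½ = ln 2 / k = ln 2 / 0.01293 ≈ 53.6 hours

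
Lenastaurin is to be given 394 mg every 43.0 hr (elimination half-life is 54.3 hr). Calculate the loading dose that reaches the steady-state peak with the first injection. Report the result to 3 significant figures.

k = ln 2 / 54.3 = 0.01277 hr⁻¹
Accumulation ratio R = 1 / (1 − e^(−kτ)) = 1 / (1 − e^(−0.01277×43.0)) = 1 / (1 − 0.5776) = 2.367
Loading dose = maintenance dose × R = 394 × 2.367 ≈ 933 mg

933 mg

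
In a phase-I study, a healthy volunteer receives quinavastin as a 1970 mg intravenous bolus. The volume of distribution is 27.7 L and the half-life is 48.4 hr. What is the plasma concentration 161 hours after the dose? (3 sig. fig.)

7.09 mg/L

C₀ = dose / V = 1970 / 27.7 = 71.12 mg/L
k = ln 2 / 48.4 = 0.01432 hr⁻¹
C(t) = C₀ e^(−kt) = 71.12 × e^(−0.01432 × 161) = 71.12 × e^(−2.306) = 71.12 × 0.09969 ≈ 7.09 mg/L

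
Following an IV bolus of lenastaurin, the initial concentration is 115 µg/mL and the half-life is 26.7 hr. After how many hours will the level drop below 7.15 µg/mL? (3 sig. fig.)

k = ln 2 / 26.7 = 0.02596 hr⁻¹
C(t) = C₀ e^(−kt)  ⇒  t = ln(C₀/C) / k
t = ln(115/7.15) / 0.02596 = 2.778 / 0.02596 ≈ 107 hours

107 hours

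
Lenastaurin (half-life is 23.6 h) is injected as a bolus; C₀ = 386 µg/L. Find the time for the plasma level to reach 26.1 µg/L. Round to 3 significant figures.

91.7 hours

k = ln 2 / 23.6 = 0.02937 h⁻¹
C(t) = C₀ e^(−kt)  ⇒  t = ln(C₀/C) / k
t = ln(386/26.1) / 0.02937 = 2.694 / 0.02937 ≈ 91.7 hours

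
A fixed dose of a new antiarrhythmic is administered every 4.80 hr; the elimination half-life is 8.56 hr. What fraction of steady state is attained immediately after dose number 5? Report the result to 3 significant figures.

0.857

k = ln 2 / 8.56 = 0.08098 hr⁻¹
f_n = 1 − e^(−nkτ) = 1 − e^(−5 × 0.08098 × 4.80) = 1 − e^(−1.943) = 1 − 0.1432 ≈ 0.857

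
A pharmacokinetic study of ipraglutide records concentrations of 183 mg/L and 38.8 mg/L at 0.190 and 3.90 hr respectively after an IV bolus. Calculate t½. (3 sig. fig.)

k = ln(C₁/C₂) / (t₂ − t₁) = ln(183/38.8) / (3.90 − 0.190)
  = 1.551 / 3.710 = 0.4181 hr⁻¹
t½ = ln 2 / k = ln 2 / 0.4181 ≈ 1.66 hours

1.66 hours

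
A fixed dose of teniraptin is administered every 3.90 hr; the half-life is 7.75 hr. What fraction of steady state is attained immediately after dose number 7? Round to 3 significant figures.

k = ln 2 / 7.75 = 0.08944 hr⁻¹
f_n = 1 − e^(−nkτ) = 1 − e^(−7 × 0.08944 × 3.90) = 1 − e^(−2.442) = 1 − 0.08702 ≈ 0.913

0.913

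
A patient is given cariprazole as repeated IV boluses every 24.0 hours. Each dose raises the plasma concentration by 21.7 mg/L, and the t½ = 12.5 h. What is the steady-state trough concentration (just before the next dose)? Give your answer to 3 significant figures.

7.79 mg/L

k = ln 2 / 12.5 = 0.05545 h⁻¹
Fraction remaining after one interval: e^(−kτ) = e^(−0.05545 × 24.0) = 0.2643
R = 1 / (1 − 0.2643) = 1.359
Css,max = 21.7 × 1.359 = 29.49 mg/L
Css,min = Css,max × e^(−kτ) = 29.49 × 0.2643 ≈ 7.79 mg/L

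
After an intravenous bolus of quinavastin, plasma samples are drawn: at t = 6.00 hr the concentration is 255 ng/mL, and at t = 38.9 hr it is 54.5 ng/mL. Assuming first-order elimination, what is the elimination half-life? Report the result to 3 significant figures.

14.8 hours

k = ln(C₁/C₂) / (t₂ − t₁) = ln(255/54.5) / (38.9 − 6.00)
  = 1.543 / 32.90 = 0.04690 hr⁻¹
t½ = ln 2 / k = ln 2 / 0.04690 ≈ 14.8 hours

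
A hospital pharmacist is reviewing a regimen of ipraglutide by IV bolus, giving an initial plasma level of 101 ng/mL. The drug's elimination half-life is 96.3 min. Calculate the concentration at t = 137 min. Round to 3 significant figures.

k = ln 2 / 96.3 = 0.007198 min⁻¹
C(t) = C₀ e^(−kt) = 101 × e^(−0.007198 × 137) = 101 × e^(−0.9861) = 101 × 0.3730 ≈ 37.7 ng/mL

37.7 ng/mL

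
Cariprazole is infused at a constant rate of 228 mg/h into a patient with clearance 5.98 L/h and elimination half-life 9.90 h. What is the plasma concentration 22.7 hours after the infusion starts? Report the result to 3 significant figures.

Css = rate / CL = 228 / 5.98 = 38.13 mg/L
k = ln 2 / 9.90 = 0.07001 h⁻¹
C(t) = Css (1 − e^(−kt)) = 38.13 × (1 − e^(−1.589)) = 38.13 × 0.7959 ≈ 30.3 mg/L

30.3 mg/L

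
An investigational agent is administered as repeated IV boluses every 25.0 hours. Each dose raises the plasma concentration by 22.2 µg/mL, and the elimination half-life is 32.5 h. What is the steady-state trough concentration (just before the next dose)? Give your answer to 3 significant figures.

31.5 µg/mL

k = ln 2 / 32.5 = 0.02133 h⁻¹
Fraction remaining after one interval: e^(−kτ) = e^(−0.02133 × 25.0) = 0.5867
R = 1 / (1 − 0.5867) = 2.420
Css,max = 22.2 × 2.420 = 53.72 µg/mL
Css,min = Css,max × e^(−kτ) = 53.72 × 0.5867 ≈ 31.5 µg/mL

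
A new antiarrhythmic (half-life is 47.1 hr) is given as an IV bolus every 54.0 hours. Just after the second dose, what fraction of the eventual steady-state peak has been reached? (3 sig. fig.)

k = ln 2 / 47.1 = 0.01472 hr⁻¹
f_n = 1 − e^(−nkτ) = 1 − e^(−2 × 0.01472 × 54.0) = 1 − e^(−1.589) = 1 − 0.2041 ≈ 0.796

0.796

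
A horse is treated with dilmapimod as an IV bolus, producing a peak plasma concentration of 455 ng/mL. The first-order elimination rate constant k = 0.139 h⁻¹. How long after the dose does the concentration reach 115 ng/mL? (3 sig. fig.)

9.89 hours

C(t) = C₀ e^(−kt)  ⇒  t = ln(C₀/C) / k
t = ln(455/115) / 0.1390 = 1.375 / 0.1390 ≈ 9.89 hours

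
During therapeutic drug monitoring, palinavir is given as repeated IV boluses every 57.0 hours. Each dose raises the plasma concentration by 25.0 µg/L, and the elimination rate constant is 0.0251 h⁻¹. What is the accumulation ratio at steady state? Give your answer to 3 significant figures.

Fraction remaining after one interval: e^(−kτ) = e^(−0.02510 × 57.0) = 0.2391
R = 1 / (1 − 0.2391) = 1 / 0.7609 ≈ 1.31

1.31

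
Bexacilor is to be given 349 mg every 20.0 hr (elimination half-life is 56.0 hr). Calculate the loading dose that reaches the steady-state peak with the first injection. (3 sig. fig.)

1590 mg

k = ln 2 / 56.0 = 0.01238 hr⁻¹
Accumulation ratio R = 1 / (1 − e^(−kτ)) = 1 / (1 − e^(−0.01238×20.0)) = 1 / (1 − 0.7807) = 4.560
Loading dose = maintenance dose × R = 349 × 4.560 ≈ 1590 mg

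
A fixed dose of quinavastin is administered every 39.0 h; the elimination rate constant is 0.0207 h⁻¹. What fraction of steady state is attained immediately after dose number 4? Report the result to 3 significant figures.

0.960

f_n = 1 − e^(−nkτ) = 1 − e^(−4 × 0.02070 × 39.0) = 1 − e^(−3.229) = 1 − 0.03959 ≈ 0.960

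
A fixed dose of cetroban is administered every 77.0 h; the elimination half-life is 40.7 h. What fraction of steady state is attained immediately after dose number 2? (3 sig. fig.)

k = ln 2 / 40.7 = 0.01703 h⁻¹
f_n = 1 − e^(−nkτ) = 1 − e^(−2 × 0.01703 × 77.0) = 1 − e^(−2.623) = 1 − 0.07261 ≈ 0.927

0.927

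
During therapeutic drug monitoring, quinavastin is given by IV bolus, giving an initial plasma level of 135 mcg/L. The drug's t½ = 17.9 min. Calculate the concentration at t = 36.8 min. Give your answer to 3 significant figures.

k = ln 2 / 17.9 = 0.03872 min⁻¹
C(t) = C₀ e^(−kt) = 135 × e^(−0.03872 × 36.8) = 135 × e^(−1.425) = 135 × 0.2405 ≈ 32.5 mcg/L

32.5 mcg/L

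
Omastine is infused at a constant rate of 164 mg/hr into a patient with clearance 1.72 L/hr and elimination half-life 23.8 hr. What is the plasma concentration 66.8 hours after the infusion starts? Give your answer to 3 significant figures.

81.7 µg/mL

Css = rate / CL = 164 / 1.72 = 95.35 µg/mL
k = ln 2 / 23.8 = 0.02912 hr⁻¹
C(t) = Css (1 − e^(−kt)) = 95.35 × (1 − e^(−1.945)) = 95.35 × 0.8571 ≈ 81.7 µg/mL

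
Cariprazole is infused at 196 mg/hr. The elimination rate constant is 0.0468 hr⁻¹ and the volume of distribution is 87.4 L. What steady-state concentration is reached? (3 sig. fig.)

CL = k · V = 0.0468 × 87.4 = 4.090 L/hr
Css = rate / CL = 196 / 4.090 ≈ 47.9 µg/mL

47.9 µg/mL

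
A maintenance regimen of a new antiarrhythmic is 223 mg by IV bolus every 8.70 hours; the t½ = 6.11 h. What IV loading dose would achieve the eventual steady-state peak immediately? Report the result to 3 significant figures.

355 mg

k = ln 2 / 6.11 = 0.1134 h⁻¹
Accumulation ratio R = 1 / (1 − e^(−kτ)) = 1 / (1 − e^(−0.1134×8.70)) = 1 / (1 − 0.3727) = 1.594
Loading dose = maintenance dose × R = 223 × 1.594 ≈ 355 mg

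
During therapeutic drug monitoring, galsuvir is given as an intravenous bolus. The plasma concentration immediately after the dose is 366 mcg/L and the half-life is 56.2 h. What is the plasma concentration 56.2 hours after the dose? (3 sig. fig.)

183 mcg/L

k = ln 2 / 56.2 = 0.01233 h⁻¹
C(t) = C₀ e^(−kt) = 366 × e^(−0.01233 × 56.2) = 366 × e^(−0.6931) = 366 × 0.5000 ≈ 183 mcg/L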